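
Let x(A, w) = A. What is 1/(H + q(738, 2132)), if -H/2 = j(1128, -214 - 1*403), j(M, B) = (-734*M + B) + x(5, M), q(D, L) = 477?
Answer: 1/1657605 ≈ 6.0328e-7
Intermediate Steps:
j(M, B) = 5 + B - 734*M (j(M, B) = (-734*M + B) + 5 = (B - 734*M) + 5 = 5 + B - 734*M)
H = 1657128 (H = -2*(5 + (-214 - 1*403) - 734*1128) = -2*(5 + (-214 - 403) - 827952) = -2*(5 - 617 - 827952) = -2*(-828564) = 1657128)
1/(H + q(738, 2132)) = 1/(1657128 + 477) = 1/1657605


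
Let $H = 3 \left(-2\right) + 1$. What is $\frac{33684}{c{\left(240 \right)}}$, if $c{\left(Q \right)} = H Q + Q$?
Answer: $- \frac{2807}{80} \approx -35.088$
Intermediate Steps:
$H = -5$ ($H = -6 + 1 = -5$)
$c{\left(Q \right)} = - 4 Q$ ($c{\left(Q \right)} = - 5 Q + Q = - 4 Q$)
$\frac{33684}{c{\left(240 \right)}} = \frac{33684}{\left(-4\right) 240} = \frac{33684}{-960} = 33684 \left(- \frac{1}{960}\right) = - \frac{2807}{80}$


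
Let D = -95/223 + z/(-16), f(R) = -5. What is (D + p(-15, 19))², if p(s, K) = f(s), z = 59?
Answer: 1057355289/12730624 ≈ 83.056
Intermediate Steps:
p(s, K) = -5
D = -14677/3568 (D = -95/223 + 59/(-16) = -95*1/223 + 59*(-1/16) = -95/223 - 59/16 = -14677/3568 ≈ -4.1135)
(D + p(-15, 19))² = (-14677/3568 - 5)² = (-32517/3568)² = 1057355289/12730624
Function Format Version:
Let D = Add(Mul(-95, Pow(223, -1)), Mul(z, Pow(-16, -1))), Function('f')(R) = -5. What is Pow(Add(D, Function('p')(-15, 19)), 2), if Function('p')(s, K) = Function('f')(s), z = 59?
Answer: Rational(1057355289, 12730624) ≈ 83.056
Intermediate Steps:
Function('p')(s, K) = -5
D = Rational(-14677, 3568) (D = Add(Mul(-95, Pow(223, -1)), Mul(59, Pow(-16, -1))) = Add(Mul(-95, Rational(1, 223)), Mul(59, Rational(-1, 16))) = Add(Rational(-95, 223), Rational(-59, 16)) = Rational(-14677, 3568) ≈ -4.1135)
Pow(Add(D, Function('p')(-15, 19)), 2) = Pow(Add(Rational(-14677, 3568), -5), 2) = Pow(Rational(-32517, 3568), 2) = Rational(1057355289, 12730624)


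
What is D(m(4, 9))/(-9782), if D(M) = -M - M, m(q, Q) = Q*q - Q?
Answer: 27/4891 ≈ 0.0055203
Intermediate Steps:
m(q, Q) = -Q + Q*q
D(M) = -2*M
D(m(4, 9))/(-9782) = -18*(-1 + 4)/(-9782) = -18*3*(-1/9782) = -2*27*(-1/9782) = -54*(-1/9782) = 27/4891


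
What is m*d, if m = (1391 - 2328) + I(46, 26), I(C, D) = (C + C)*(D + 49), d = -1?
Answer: -5963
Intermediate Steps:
I(C, D) = 2*C*(49 + D) (I(C, D) = (2*C)*(49 + D) = 2*C*(49 + D))
m = 5963 (m = (1391 - 2328) + 2*46*(49 + 26) = -937 + 2*46*75 = -937 + 6900 = 5963)
m*d = 5963*(-1) = -5963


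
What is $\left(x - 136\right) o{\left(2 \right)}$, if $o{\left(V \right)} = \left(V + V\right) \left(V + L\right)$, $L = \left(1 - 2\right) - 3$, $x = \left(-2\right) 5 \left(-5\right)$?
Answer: $688$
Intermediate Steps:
$x = 50$ ($x = \left(-10\right) \left(-5\right) = 50$)
$L = -4$ ($L = -1 - 3 = -4$)
$o{\left(V \right)} = 2 V \left(-4 + V\right)$ ($o{\left(V \right)} = \left(V + V\right) \left(V - 4\right) = 2 V \left(-4 + V\right)$)
$\left(x - 136\right) o{\left(2 \right)} = \left(50 - 136\right) 2 \cdot 2 \left(-4 + 2\right) = - 86 \cdot 2 \cdot 2 \left(-2\right) = \left(-86\right) \left(-8\right) = 688$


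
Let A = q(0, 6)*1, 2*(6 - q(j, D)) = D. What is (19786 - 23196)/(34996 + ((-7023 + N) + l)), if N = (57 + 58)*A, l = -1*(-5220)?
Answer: -1705/16769 ≈ -0.10168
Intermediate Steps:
q(j, D) = 6 - D/2
l = 5220
A = 3 (A = (6 - ½*6)*1 = (6 - 3)*1 = 3*1 = 3)
N = 345 (N = (57 + 58)*3 = 115*3 = 345)
(19786 - 23196)/(34996 + ((-7023 + N) + l)) = (19786 - 23196)/(34996 + ((-7023 + 345) + 5220)) = -3410/(34996 + (-6678 + 5220)) = -3410/(34996 - 1458) = -3410/33538 = -3410*1/33538 = -1705/16769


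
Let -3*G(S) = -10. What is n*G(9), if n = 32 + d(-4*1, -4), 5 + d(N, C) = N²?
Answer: 430/3 ≈ 143.33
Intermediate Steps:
G(S) = 10/3 (G(S) = -⅓*(-10) = 10/3)
d(N, C) = -5 + N²
n = 43 (n = 32 + (-5 + (-4*1)²) = 32 + (-5 + (-4)²) = 32 + (-5 + 16) = 32 + 11 = 43)
n*G(9) = 43*(10/3) = 430/3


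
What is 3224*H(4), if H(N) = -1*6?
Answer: -19344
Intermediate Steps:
H(N) = -6
3224*H(4) = 3224*(-6) = -19344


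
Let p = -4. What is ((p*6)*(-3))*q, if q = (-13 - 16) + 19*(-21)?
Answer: -30816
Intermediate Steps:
q = -428 (q = -29 - 399 = -428)
((p*6)*(-3))*q = (-4*6*(-3))*(-428) = -24*(-3)*(-428) = 72*(-428) = -30816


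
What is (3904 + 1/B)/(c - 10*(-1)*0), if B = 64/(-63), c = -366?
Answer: -249793/23424 ≈ -10.664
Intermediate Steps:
B = -64/63 (B = 64*(-1/63) = -64/63 ≈ -1.0159)
(3904 + 1/B)/(c - 10*(-1)*0) = (3904 + 1/(-64/63))/(-366 - 10*(-1)*0) = (3904 - 63/64)/(-366 + 10*0) = 249793/(64*(-366 + 0)) = (249793/64)/(-366) = (249793/64)*(-1/366) = -249793/23424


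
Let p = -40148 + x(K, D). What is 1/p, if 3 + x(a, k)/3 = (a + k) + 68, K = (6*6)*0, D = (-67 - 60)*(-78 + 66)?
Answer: -1/35381 ≈ -2.8264e-5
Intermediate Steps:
D = 1524 (D = -127*(-12) = 1524)
K = 0 (K = 36*0 = 0)
x(a, k) = 195 + 3*a + 3*k (x(a, k) = -9 + 3*((a + k) + 68) = -9 + 3*(68 + a + k) = -9 + (204 + 3*a + 3*k) = 195 + 3*a + 3*k)
p = -35381 (p = -40148 + (195 + 3*0 + 3*1524) = -40148 + (195 + 0 + 4572) = -40148 + 4767 = -35381)
1/p = 1/(-35381) = -1/35381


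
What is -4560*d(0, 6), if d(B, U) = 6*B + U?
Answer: -27360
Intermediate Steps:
d(B, U) = U + 6*B
-4560*d(0, 6) = -4560*(6 + 6*0) = -4560*(6 + 0) = -4560*6 = -27360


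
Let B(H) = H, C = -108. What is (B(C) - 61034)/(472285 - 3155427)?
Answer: 1609/70609 ≈ 0.022787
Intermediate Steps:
(B(C) - 61034)/(472285 - 3155427) = (-108 - 61034)/(472285 - 3155427) = -61142/(-2683142) = -61142*(-1/2683142) = 1609/70609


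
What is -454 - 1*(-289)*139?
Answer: 39717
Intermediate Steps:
-454 - 1*(-289)*139 = -454 + 289*139 = -454 + 40171 = 39717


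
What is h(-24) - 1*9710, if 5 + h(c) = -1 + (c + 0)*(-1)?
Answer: -9692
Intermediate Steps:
h(c) = -6 - c (h(c) = -5 + (-1 + (c + 0)*(-1)) = -5 + (-1 + c*(-1)) = -5 + (-1 - c) = -6 - c)
h(-24) - 1*9710 = (-6 - 1*(-24)) - 1*9710 = (-6 + 24) - 9710 = 18 - 9710 = -9692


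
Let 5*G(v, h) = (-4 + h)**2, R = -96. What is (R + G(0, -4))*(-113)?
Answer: 47008/5 ≈ 9401.6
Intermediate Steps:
G(v, h) = (-4 + h)**2/5
(R + G(0, -4))*(-113) = (-96 + (-4 - 4)**2/5)*(-113) = (-96 + (1/5)*(-8)**2)*(-113) = (-96 + (1/5)*64)*(-113) = (-96 + 64/5)*(-113) = -416/5*(-113) = 47008/5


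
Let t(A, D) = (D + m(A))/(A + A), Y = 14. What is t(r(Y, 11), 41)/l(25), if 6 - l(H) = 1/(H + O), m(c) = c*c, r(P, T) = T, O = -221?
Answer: 15876/12947 ≈ 1.2262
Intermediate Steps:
m(c) = c²
l(H) = 6 - 1/(-221 + H) (l(H) = 6 - 1/(H - 221) = 6 - 1/(-221 + H))
t(A, D) = (D + A²)/(2*A) (t(A, D) = (D + A²)/(A + A) = (D + A²)/((2*A)) = (D + A²)*(1/(2*A)) = (D + A²)/(2*A))
t(r(Y, 11), 41)/l(25) = ((½)*(41 + 11²)/11)/(((-1327 + 6*25)/(-221 + 25))) = ((½)*(1/11)*(41 + 121))/(((-1327 + 150)/(-196))) = ((½)*(1/11)*162)/((-1/196*(-1177))) = 81/(11*(1177/196)) = (81/11)*(196/1177) = 15876/12947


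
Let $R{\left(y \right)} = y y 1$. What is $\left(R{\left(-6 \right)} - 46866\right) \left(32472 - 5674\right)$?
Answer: $-1254950340$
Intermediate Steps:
$R{\left(y \right)} = y^{2}$ ($R{\left(y \right)} = y^{2} \cdot 1 = y^{2}$)
$\left(R{\left(-6 \right)} - 46866\right) \left(32472 - 5674\right) = \left(\left(-6\right)^{2} - 46866\right) \left(32472 - 5674\right) = \left(36 - 46866\right) 26798 = \left(-46830\right) 26798 = -1254950340$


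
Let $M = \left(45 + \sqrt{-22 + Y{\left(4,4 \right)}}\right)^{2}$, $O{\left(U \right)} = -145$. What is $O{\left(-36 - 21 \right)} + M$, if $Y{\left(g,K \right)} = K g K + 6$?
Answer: $1928 + 360 \sqrt{3} \approx 2551.5$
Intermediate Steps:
$Y{\left(g,K \right)} = 6 + g K^{2}$ ($Y{\left(g,K \right)} = g K^{2} + 6 = 6 + g K^{2}$)
$M = \left(45 + 4 \sqrt{3}\right)^{2}$ ($M = \left(45 + \sqrt{-22 + \left(6 + 4 \cdot 4^{2}\right)}\right)^{2} = \left(45 + \sqrt{-22 + \left(6 + 4 \cdot 16\right)}\right)^{2} = \left(45 + \sqrt{-22 + \left(6 + 64\right)}\right)^{2} = \left(45 + \sqrt{-22 + 70}\right)^{2} = \left(45 + \sqrt{48}\right)^{2} = \left(45 + 4 \sqrt{3}\right)^{2} \approx 2696.5$)
$O{\left(-36 - 21 \right)} + M = -145 + \left(2073 + 360 \sqrt{3}\right) = 1928 + 360 \sqrt{3}$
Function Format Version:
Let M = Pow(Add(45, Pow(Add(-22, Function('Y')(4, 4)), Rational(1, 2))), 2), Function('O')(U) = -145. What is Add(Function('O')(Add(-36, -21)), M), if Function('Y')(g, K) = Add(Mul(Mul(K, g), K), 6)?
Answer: Add(1928, Mul(360, Pow(3, Rational(1, 2)))) ≈ 2551.5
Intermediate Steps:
Function('Y')(g, K) = Add(6, Mul(g, Pow(K, 2))) (Function('Y')(g, K) = Add(Mul(g, Pow(K, 2)), 6) = Add(6, Mul(g, Pow(K, 2))))
M = Pow(Add(45, Mul(4, Pow(3, Rational(1, 2)))), 2) (M = Pow(Add(45, Pow(Add(-22, Add(6, Mul(4, Pow(4, 2)))), Rational(1, 2))), 2) = Pow(Add(45, Pow(Add(-22, Add(6, Mul(4, 16))), Rational(1, 2))), 2) = Pow(Add(45, Pow(Add(-22, Add(6, 64)), Rational(1, 2))), 2) = Pow(Add(45, Pow(Add(-22, 70), Rational(1, 2))), 2) = Pow(Add(45, Pow(48, Rational(1, 2))), 2) = Pow(Add(45, Mul(4, Pow(3, Rational(1, 2)))), 2) ≈ 2696.5)
Add(Function('O')(Add(-36, -21)), M) = Add(-145, Add(2073, Mul(360, Pow(3, Rational(1, 2))))) = Add(1928, Mul(360, Pow(3, Rational(1, 2))))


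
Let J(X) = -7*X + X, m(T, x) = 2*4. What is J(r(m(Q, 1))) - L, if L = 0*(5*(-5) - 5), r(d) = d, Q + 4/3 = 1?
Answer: -48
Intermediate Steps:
Q = -1/3 (Q = -4/3 + 1 = -1/3 ≈ -0.33333)
m(T, x) = 8
J(X) = -6*X
L = 0 (L = 0*(-25 - 5) = 0*(-30) = 0)
J(r(m(Q, 1))) - L = -6*8 - 1*0 = -48 + 0 = -48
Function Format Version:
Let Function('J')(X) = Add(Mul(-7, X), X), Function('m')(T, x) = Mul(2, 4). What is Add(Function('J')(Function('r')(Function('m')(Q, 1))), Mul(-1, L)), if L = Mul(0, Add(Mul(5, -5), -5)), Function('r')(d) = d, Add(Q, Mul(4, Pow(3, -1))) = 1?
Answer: -48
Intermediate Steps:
Q = Rational(-1, 3) (Q = Add(Rational(-4, 3), 1) = Rational(-1, 3) ≈ -0.33333)
Function('m')(T, x) = 8
Function('J')(X) = Mul(-6, X)
L = 0 (L = Mul(0, Add(-25, -5)) = Mul(0, -30) = 0)
Add(Function('J')(Function('r')(Function('m')(Q, 1))), Mul(-1, L)) = Add(Mul(-6, 8), Mul(-1, 0)) = Add(-48, 0) = -48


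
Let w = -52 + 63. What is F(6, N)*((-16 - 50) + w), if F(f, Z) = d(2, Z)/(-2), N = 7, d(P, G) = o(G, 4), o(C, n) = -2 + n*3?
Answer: 275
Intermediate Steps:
o(C, n) = -2 + 3*n
d(P, G) = 10 (d(P, G) = -2 + 3*4 = -2 + 12 = 10)
w = 11
F(f, Z) = -5 (F(f, Z) = 10/(-2) = 10*(-1/2) = -5)
F(6, N)*((-16 - 50) + w) = -5*((-16 - 50) + 11) = -5*(-66 + 11) = -5*(-55) = 275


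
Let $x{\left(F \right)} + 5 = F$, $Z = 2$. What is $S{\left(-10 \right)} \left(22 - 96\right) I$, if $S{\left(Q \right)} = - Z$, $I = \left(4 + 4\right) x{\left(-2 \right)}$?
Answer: $-8288$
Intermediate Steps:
$x{\left(F \right)} = -5 + F$
$I = -56$ ($I = \left(4 + 4\right) \left(-5 - 2\right) = 8 \left(-7\right) = -56$)
$S{\left(Q \right)} = -2$ ($S{\left(Q \right)} = \left(-1\right) 2 = -2$)
$S{\left(-10 \right)} \left(22 - 96\right) I = - 2 \left(22 - 96\right) \left(-56\right) = \left(-2\right) \left(-74\right) \left(-56\right) = 148 \left(-56\right) = -8288$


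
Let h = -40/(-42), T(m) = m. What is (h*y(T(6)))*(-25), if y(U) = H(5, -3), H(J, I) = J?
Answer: -2500/21 ≈ -119.05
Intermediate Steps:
y(U) = 5
h = 20/21 (h = -40*(-1/42) = 20/21 ≈ 0.95238)
(h*y(T(6)))*(-25) = ((20/21)*5)*(-25) = (100/21)*(-25) = -2500/21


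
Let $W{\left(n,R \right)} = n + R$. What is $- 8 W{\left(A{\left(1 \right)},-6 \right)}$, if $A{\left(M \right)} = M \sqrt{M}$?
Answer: $40$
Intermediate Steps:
$A{\left(M \right)} = M^{\frac{3}{2}}$
$W{\left(n,R \right)} = R + n$
$- 8 W{\left(A{\left(1 \right)},-6 \right)} = - 8 \left(-6 + 1^{\frac{3}{2}}\right) = - 8 \left(-6 + 1\right) = \left(-8\right) \left(-5\right) = 40$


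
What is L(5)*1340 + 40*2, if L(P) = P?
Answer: 6780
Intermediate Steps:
L(5)*1340 + 40*2 = 5*1340 + 40*2 = 6700 + 80 = 6780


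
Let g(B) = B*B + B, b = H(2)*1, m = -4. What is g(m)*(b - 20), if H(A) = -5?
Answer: -300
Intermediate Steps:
b = -5 (b = -5*1 = -5)
g(B) = B + B² (g(B) = B² + B = B + B²)
g(m)*(b - 20) = (-4*(1 - 4))*(-5 - 20) = -4*(-3)*(-25) = 12*(-25) = -300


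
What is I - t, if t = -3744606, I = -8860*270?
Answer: 1352406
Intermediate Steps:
I = -2392200
I - t = -2392200 - 1*(-3744606) = -2392200 + 3744606 = 1352406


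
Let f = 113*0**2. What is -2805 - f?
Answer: -2805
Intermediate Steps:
f = 0 (f = 113*0 = 0)
-2805 - f = -2805 - 1*0 = -2805 + 0 = -2805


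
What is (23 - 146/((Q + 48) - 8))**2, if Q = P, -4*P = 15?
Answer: 7568001/21025 ≈ 359.95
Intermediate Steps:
P = -15/4 (P = -1/4*15 = -15/4 ≈ -3.7500)
Q = -15/4 ≈ -3.7500
(23 - 146/((Q + 48) - 8))**2 = (23 - 146/((-15/4 + 48) - 8))**2 = (23 - 146/(177/4 - 8))**2 = (23 - 146/145/4)**2 = (23 - 146*4/145)**2 = (23 - 584/145)**2 = (2751/145)**2 = 7568001/21025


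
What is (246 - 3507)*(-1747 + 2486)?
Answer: -2409879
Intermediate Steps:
(246 - 3507)*(-1747 + 2486) = -3261*739 = -2409879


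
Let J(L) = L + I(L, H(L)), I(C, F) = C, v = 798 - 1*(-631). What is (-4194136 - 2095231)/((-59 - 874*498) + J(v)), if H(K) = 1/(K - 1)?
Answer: 898481/61779 ≈ 14.543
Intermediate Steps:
H(K) = 1/(-1 + K)
v = 1429 (v = 798 + 631 = 1429)
J(L) = 2*L (J(L) = L + L = 2*L)
(-4194136 - 2095231)/((-59 - 874*498) + J(v)) = (-4194136 - 2095231)/((-59 - 874*498) + 2*1429) = -6289367/((-59 - 435252) + 2858) = -6289367/(-435311 + 2858) = -6289367/(-432453) = -6289367*(-1/432453) = 898481/61779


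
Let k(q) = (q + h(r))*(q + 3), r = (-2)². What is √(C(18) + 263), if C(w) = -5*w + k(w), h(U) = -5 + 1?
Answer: √467 ≈ 21.610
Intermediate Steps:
r = 4
h(U) = -4
k(q) = (-4 + q)*(3 + q) (k(q) = (q - 4)*(q + 3) = (-4 + q)*(3 + q))
C(w) = -12 + w² - 6*w (C(w) = -5*w + (-12 + w² - w) = -12 + w² - 6*w)
√(C(18) + 263) = √((-12 + 18² - 6*18) + 263) = √((-12 + 324 - 108) + 263) = √(204 + 263) = √467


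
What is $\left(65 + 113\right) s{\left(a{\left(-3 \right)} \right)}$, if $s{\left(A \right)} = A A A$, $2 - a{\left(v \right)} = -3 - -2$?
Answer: $4806$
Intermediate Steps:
$a{\left(v \right)} = 3$ ($a{\left(v \right)} = 2 - \left(-3 - -2\right) = 2 - \left(-3 + 2\right) = 2 - -1 = 2 + 1 = 3$)
$s{\left(A \right)} = A^{3}$ ($s{\left(A \right)} = A^{2} A = A^{3}$)
$\left(65 + 113\right) s{\left(a{\left(-3 \right)} \right)} = \left(65 + 113\right) 3^{3} = 178 \cdot 27 = 4806$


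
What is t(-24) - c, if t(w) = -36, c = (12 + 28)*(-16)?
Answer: 604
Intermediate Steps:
c = -640 (c = 40*(-16) = -640)
t(-24) - c = -36 - 1*(-640) = -36 + 640 = 604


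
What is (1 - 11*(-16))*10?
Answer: 1770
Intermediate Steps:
(1 - 11*(-16))*10 = (1 + 176)*10 = 177*10 = 1770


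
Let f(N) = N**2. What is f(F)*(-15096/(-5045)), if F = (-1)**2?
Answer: 15096/5045 ≈ 2.9923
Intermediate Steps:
F = 1
f(F)*(-15096/(-5045)) = 1**2*(-15096/(-5045)) = 1*(-15096*(-1/5045)) = 1*(15096/5045) = 15096/5045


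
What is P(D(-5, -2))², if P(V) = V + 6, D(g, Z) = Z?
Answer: 16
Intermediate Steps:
P(V) = 6 + V
P(D(-5, -2))² = (6 - 2)² = 4² = 16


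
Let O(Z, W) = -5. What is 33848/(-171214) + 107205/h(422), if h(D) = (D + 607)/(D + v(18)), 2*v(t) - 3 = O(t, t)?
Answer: 183986163159/4194743 ≈ 43861.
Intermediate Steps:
v(t) = -1 (v(t) = 3/2 + (½)*(-5) = 3/2 - 5/2 = -1)
h(D) = (607 + D)/(-1 + D) (h(D) = (D + 607)/(D - 1) = (607 + D)/(-1 + D))
33848/(-171214) + 107205/h(422) = 33848/(-171214) + 107205/(((607 + 422)/(-1 + 422))) = 33848*(-1/171214) + 107205/((1029/421)) = -16924/85607 + 107205/(((1/421)*1029)) = -16924/85607 + 107205/(1029/421) = -16924/85607 + 107205*(421/1029) = -16924/85607 + 2149205/49 = 183986163159/4194743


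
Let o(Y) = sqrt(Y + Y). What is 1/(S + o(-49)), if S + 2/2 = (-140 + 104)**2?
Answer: 185/239589 - I*sqrt(2)/239589 ≈ 0.00077216 - 5.9027e-6*I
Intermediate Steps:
o(Y) = sqrt(2)*sqrt(Y) (o(Y) = sqrt(2*Y) = sqrt(2)*sqrt(Y))
S = 1295 (S = -1 + (-140 + 104)**2 = -1 + (-36)**2 = -1 + 1296 = 1295)
1/(S + o(-49)) = 1/(1295 + sqrt(2)*sqrt(-49)) = 1/(1295 + sqrt(2)*(7*I)) = 1/(1295 + 7*I*sqrt(2))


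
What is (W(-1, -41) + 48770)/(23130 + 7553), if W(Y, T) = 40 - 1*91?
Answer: 48719/30683 ≈ 1.5878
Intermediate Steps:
W(Y, T) = -51 (W(Y, T) = 40 - 91 = -51)
(W(-1, -41) + 48770)/(23130 + 7553) = (-51 + 48770)/(23130 + 7553) = 48719/30683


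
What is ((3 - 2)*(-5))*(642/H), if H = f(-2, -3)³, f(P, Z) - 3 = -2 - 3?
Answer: 1605/4 ≈ 401.25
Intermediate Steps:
f(P, Z) = -2 (f(P, Z) = 3 + (-2 - 3) = 3 - 5 = -2)
H = -8 (H = (-2)³ = -8)
((3 - 2)*(-5))*(642/H) = ((3 - 2)*(-5))*(642/(-8)) = (1*(-5))*(642*(-⅛)) = -5*(-321/4) = 1605/4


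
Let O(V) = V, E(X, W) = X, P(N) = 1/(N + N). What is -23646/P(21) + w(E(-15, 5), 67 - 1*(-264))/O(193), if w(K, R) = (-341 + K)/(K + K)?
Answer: -2875116962/2895 ≈ -9.9313e+5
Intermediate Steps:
P(N) = 1/(2*N)
w(K, R) = (-341 + K)/(2*K) (w(K, R) = (-341 + K)/((2*K)) = (-341 + K)*(1/(2*K)) = (-341 + K)/(2*K))
-23646/P(21) + w(E(-15, 5), 67 - 1*(-264))/O(193) = -23646/((½)/21) + ((½)*(-341 - 15)/(-15))/193 = -23646/((½)*(1/21)) + ((½)*(-1/15)*(-356))*(1/193) = -23646/1/42 + (178/15)*(1/193) = -23646*42 + 178/2895 = -993132 + 178/2895 = -2875116962/2895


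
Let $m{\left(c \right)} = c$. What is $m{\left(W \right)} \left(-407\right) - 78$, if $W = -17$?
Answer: $6841$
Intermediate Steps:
$m{\left(W \right)} \left(-407\right) - 78 = \left(-17\right) \left(-407\right) - 78 = 6919 - 78 = 6841$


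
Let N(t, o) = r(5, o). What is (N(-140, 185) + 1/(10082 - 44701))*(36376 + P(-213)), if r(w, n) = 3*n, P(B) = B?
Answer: 694819391672/34619 ≈ 2.0070e+7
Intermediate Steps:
N(t, o) = 3*o
(N(-140, 185) + 1/(10082 - 44701))*(36376 + P(-213)) = (3*185 + 1/(10082 - 44701))*(36376 - 213) = (555 + 1/(-34619))*36163 = (555 - 1/34619)*36163 = (19213544/34619)*36163 = 694819391672/34619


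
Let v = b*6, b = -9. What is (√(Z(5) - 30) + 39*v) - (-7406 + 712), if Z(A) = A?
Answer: 4588 + 5*I ≈ 4588.0 + 5.0*I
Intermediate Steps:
v = -54 (v = -9*6 = -54)
(√(Z(5) - 30) + 39*v) - (-7406 + 712) = (√(5 - 30) + 39*(-54)) - (-7406 + 712) = (√(-25) - 2106) - 1*(-6694) = (5*I - 2106) + 6694 = (-2106 + 5*I) + 6694 = 4588 + 5*I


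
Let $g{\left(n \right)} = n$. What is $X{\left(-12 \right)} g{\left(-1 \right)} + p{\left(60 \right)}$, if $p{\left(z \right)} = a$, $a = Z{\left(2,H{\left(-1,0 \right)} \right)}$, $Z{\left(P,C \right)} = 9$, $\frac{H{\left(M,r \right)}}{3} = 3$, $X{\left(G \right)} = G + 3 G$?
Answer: $57$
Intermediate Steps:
$X{\left(G \right)} = 4 G$
$H{\left(M,r \right)} = 9$ ($H{\left(M,r \right)} = 3 \cdot 3 = 9$)
$a = 9$
$p{\left(z \right)} = 9$
$X{\left(-12 \right)} g{\left(-1 \right)} + p{\left(60 \right)} = 4 \left(-12\right) \left(-1\right) + 9 = \left(-48\right) \left(-1\right) + 9 = 48 + 9 = 57$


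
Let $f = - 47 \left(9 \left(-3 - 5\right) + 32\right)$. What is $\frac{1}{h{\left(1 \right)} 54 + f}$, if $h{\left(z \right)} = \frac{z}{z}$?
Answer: $\frac{1}{1934} \approx 0.00051706$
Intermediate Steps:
$h{\left(z \right)} = 1$
$f = 1880$ ($f = - 47 \left(9 \left(-3 - 5\right) + 32\right) = - 47 \left(9 \left(-8\right) + 32\right) = - 47 \left(-72 + 32\right) = \left(-47\right) \left(-40\right) = 1880$)
$\frac{1}{h{\left(1 \right)} 54 + f} = \frac{1}{1 \cdot 54 + 1880} = \frac{1}{54 + 1880} = \frac{1}{1934}$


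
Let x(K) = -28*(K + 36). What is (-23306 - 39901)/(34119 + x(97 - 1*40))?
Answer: -21069/10505 ≈ -2.0056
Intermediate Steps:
x(K) = -1008 - 28*K (x(K) = -28*(36 + K) = -1008 - 28*K)
(-23306 - 39901)/(34119 + x(97 - 1*40)) = (-23306 - 39901)/(34119 + (-1008 - 28*(97 - 1*40))) = -63207/(34119 + (-1008 - 28*(97 - 40))) = -63207/(34119 + (-1008 - 28*57)) = -63207/(34119 + (-1008 - 1596)) = -63207/(34119 - 2604) = -63207/31515 = -63207*1/31515 = -21069/10505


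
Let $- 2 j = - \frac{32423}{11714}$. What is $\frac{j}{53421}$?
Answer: $\frac{32423}{1251547188} \approx 2.5906 \cdot 10^{-5}$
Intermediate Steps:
$j = \frac{32423}{23428}$ ($j = - \frac{\left(-32423\right) \frac{1}{11714}}{2} = \left(- \frac{1}{2}\right) \left(- \frac{32423}{11714}\right) = \frac{32423}{23428} \approx 1.3839$)
$\frac{j}{53421} = \frac{32423}{23428 \cdot 53421} = \frac{32423}{23428} \cdot \frac{1}{53421} = \frac{32423}{1251547188}$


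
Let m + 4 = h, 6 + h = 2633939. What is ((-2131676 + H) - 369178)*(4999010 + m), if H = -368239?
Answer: -21899611854327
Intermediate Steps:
h = 2633933 (h = -6 + 2633939 = 2633933)
m = 2633929 (m = -4 + 2633933 = 2633929)
((-2131676 + H) - 369178)*(4999010 + m) = ((-2131676 - 368239) - 369178)*(4999010 + 2633929) = (-2499915 - 369178)*7632939 = -2869093*7632939 = -21899611854327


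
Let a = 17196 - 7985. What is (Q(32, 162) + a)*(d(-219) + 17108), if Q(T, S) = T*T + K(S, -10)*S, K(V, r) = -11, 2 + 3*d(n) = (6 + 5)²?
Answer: 434847679/3 ≈ 1.4495e+8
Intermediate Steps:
d(n) = 119/3 (d(n) = -⅔ + (6 + 5)²/3 = -⅔ + (⅓)*11² = -⅔ + (⅓)*121 = -⅔ + 121/3 = 119/3)
Q(T, S) = T² - 11*S (Q(T, S) = T*T - 11*S = T² - 11*S)
a = 9211
(Q(32, 162) + a)*(d(-219) + 17108) = ((32² - 11*162) + 9211)*(119/3 + 17108) = ((1024 - 1782) + 9211)*(51443/3) = (-758 + 9211)*(51443/3) = 8453*(51443/3) = 434847679/3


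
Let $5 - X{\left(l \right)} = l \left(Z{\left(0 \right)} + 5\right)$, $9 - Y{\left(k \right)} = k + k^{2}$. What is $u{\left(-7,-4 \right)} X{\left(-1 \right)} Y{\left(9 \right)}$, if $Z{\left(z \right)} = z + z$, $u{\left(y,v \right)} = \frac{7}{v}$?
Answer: $\frac{2835}{2} \approx 1417.5$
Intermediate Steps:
$Y{\left(k \right)} = 9 - k - k^{2}$ ($Y{\left(k \right)} = 9 - \left(k + k^{2}\right) = 9 - k - k^{2}$)
$Z{\left(z \right)} = 2 z$
$X{\left(l \right)} = 5 - 5 l$ ($X{\left(l \right)} = 5 - l \left(2 \cdot 0 + 5\right) = 5 - l \left(0 + 5\right) = 5 - l 5 = 5 - 5 l$)
$u{\left(-7,-4 \right)} X{\left(-1 \right)} Y{\left(9 \right)} = \frac{7}{-4} \left(5 - -5\right) \left(9 - 9 - 9^{2}\right) = 7 \left(- \frac{1}{4}\right) \left(5 + 5\right) \left(9 - 9 - 81\right) = \left(- \frac{7}{4}\right) 10 \left(9 - 9 - 81\right) = \left(- \frac{35}{2}\right) \left(-81\right) = \frac{2835}{2}$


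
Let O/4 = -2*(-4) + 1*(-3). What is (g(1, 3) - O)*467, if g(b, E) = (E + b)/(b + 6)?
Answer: -63512/7 ≈ -9073.1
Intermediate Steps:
g(b, E) = (E + b)/(6 + b)
O = 20 (O = 4*(-2*(-4) + 1*(-3)) = 4*(8 - 3) = 4*5 = 20)
(g(1, 3) - O)*467 = ((3 + 1)/(6 + 1) - 1*20)*467 = (4/7 - 20)*467 = -136/7*467 = -63512/7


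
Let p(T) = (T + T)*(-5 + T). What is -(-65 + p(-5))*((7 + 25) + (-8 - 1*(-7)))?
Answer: -1085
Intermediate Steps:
p(T) = 2*T*(-5 + T) (p(T) = (2*T)*(-5 + T) = 2*T*(-5 + T))
-(-65 + p(-5))*((7 + 25) + (-8 - 1*(-7))) = -(-65 + 2*(-5)*(-5 - 5))*((7 + 25) + (-8 - 1*(-7))) = -(-65 + 2*(-5)*(-10))*(32 + (-8 + 7)) = -(-65 + 100)*(32 - 1) = -35*31 = -1*1085 = -1085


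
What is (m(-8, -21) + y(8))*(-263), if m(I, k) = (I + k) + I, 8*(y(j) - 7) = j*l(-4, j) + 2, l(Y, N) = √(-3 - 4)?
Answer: 31297/4 - 263*I*√7 ≈ 7824.3 - 695.83*I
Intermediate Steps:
l(Y, N) = I*√7 (l(Y, N) = √(-7) = I*√7)
y(j) = 29/4 + I*j*√7/8 (y(j) = 7 + (j*(I*√7) + 2)/8 = 7 + (I*j*√7 + 2)/8 = 7 + (2 + I*j*√7)/8 = 7 + (¼ + I*j*√7/8) = 29/4 + I*j*√7/8)
m(I, k) = k + 2*I
(m(-8, -21) + y(8))*(-263) = ((-21 + 2*(-8)) + (29/4 + (⅛)*I*8*√7))*(-263) = ((-21 - 16) + (29/4 + I*√7))*(-263) = (-37 + (29/4 + I*√7))*(-263) = (-119/4 + I*√7)*(-263) = 31297/4 - 263*I*√7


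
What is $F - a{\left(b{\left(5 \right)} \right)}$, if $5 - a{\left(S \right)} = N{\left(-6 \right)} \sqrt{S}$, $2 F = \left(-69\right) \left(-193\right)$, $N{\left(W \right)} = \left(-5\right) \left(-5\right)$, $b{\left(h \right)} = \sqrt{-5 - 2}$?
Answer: $\frac{13307}{2} + 25 \sqrt[4]{7} \sqrt{i} \approx 6682.3 + 28.754 i$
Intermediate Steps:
$b{\left(h \right)} = i \sqrt{7}$ ($b{\left(h \right)} = \sqrt{-7} = i \sqrt{7}$)
$N{\left(W \right)} = 25$
$F = \frac{13317}{2}$ ($F = \frac{\left(-69\right) \left(-193\right)}{2} = \frac{1}{2} \cdot 13317 = \frac{13317}{2} \approx 6658.5$)
$a{\left(S \right)} = 5 - 25 \sqrt{S}$
$F - a{\left(b{\left(5 \right)} \right)} = \frac{13317}{2} - \left(5 - 25 \sqrt{i \sqrt{7}}\right) = \frac{13317}{2} - \left(5 - 25 \sqrt[4]{7} \sqrt{i}\right) = \frac{13307}{2} + 25 \sqrt[4]{7} \sqrt{i}$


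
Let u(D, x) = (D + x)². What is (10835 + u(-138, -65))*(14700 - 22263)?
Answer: -393608772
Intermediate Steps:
(10835 + u(-138, -65))*(14700 - 22263) = (10835 + (-138 - 65)²)*(14700 - 22263) = (10835 + (-203)²)*(-7563) = (10835 + 41209)*(-7563) = 52044*(-7563) = -393608772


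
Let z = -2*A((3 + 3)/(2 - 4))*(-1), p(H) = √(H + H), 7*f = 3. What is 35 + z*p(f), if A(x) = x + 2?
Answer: 35 - 2*√42/7 ≈ 33.148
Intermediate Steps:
f = 3/7 (f = (⅐)*3 = 3/7 ≈ 0.42857)
p(H) = √2*√H (p(H) = √(2*H) = √2*√H)
A(x) = 2 + x
z = -2 (z = -2*(2 + (3 + 3)/(2 - 4))*(-1) = -2*(2 + 6/(-2))*(-1) = -2*(2 + 6*(-½))*(-1) = -2*(2 - 3)*(-1) = -2*(-1)*(-1) = 2*(-1) = -2)
35 + z*p(f) = 35 - 2*√2*√(3/7) = 35 - 2*√2*√21/7 = 35 - 2*√42/7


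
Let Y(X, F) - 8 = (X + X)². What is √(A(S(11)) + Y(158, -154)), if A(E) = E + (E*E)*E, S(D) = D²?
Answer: √1871546 ≈ 1368.0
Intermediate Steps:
Y(X, F) = 8 + 4*X² (Y(X, F) = 8 + (X + X)² = 8 + (2*X)² = 8 + 4*X²)
A(E) = E + E³ (A(E) = E + E²*E = E + E³)
√(A(S(11)) + Y(158, -154)) = √((11² + (11²)³) + (8 + 4*158²)) = √((121 + 121³) + (8 + 4*24964)) = √((121 + 1771561) + (8 + 99856)) = √(1771682 + 99864) = √1871546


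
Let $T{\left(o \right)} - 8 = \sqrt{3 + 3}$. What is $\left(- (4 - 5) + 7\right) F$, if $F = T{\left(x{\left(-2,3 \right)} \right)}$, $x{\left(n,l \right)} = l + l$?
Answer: $64 + 8 \sqrt{6} \approx 83.596$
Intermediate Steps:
$x{\left(n,l \right)} = 2 l$
$T{\left(o \right)} = 8 + \sqrt{6}$ ($T{\left(o \right)} = 8 + \sqrt{3 + 3} = 8 + \sqrt{6}$)
$F = 8 + \sqrt{6} \approx 10.449$
$\left(- (4 - 5) + 7\right) F = \left(- (4 - 5) + 7\right) \left(8 + \sqrt{6}\right) = \left(\left(-1\right) \left(-1\right) + 7\right) \left(8 + \sqrt{6}\right) = \left(1 + 7\right) \left(8 + \sqrt{6}\right) = 8 \left(8 + \sqrt{6}\right) = 64 + 8 \sqrt{6}$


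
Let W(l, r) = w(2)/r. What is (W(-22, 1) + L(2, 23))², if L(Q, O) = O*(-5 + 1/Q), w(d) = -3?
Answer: 45369/4 ≈ 11342.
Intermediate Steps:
W(l, r) = -3/r
(W(-22, 1) + L(2, 23))² = (-3/1 + (-5*23 + 23/2))² = (-3*1 + (-115 + 23*(½)))² = (-3 + (-115 + 23/2))² = (-3 - 207/2)² = (-213/2)² = 45369/4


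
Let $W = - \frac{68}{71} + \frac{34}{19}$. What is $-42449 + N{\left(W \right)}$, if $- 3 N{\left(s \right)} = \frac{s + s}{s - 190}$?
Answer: $- \frac{2708118666}{63797} \approx -42449.0$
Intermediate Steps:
$W = \frac{1122}{1349}$ ($W = \left(-68\right) \frac{1}{71} + 34 \cdot \frac{1}{19} = - \frac{68}{71} + \frac{34}{19} = \frac{1122}{1349} \approx 0.83173$)
$N{\left(s \right)} = - \frac{2 s}{3 \left(-190 + s\right)}$ ($N{\left(s \right)} = - \frac{\left(s + s\right) \frac{1}{s - 190}}{3} = - \frac{2 s \frac{1}{-190 + s}}{3} = - \frac{2 s}{3 \left(-190 + s\right)}$)
$-42449 + N{\left(W \right)} = -42449 - \frac{2244}{1349 \left(-570 + 3 \cdot \frac{1122}{1349}\right)} = -42449 - \frac{2244}{1349 \left(-570 + \frac{3366}{1349}\right)} = -42449 - \frac{2244}{1349 \left(- \frac{765564}{1349}\right)} = -42449 - \frac{2244}{1349} \left(- \frac{1349}{765564}\right) = -42449 + \frac{187}{63797} = - \frac{2708118666}{63797}$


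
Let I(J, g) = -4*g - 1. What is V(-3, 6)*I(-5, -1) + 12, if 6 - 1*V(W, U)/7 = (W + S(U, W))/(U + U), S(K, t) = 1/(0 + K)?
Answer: 3431/24 ≈ 142.96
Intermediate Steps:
S(K, t) = 1/K
V(W, U) = 42 - 7*(W + 1/U)/(2*U) (V(W, U) = 42 - 7*(W + 1/U)/(U + U) = 42 - 7*(W + 1/U)/(2*U))
I(J, g) = -1 - 4*g
V(-3, 6)*I(-5, -1) + 12 = (42 - 7/2/6**2 - 7/2*(-3)/6)*(-1 - 4*(-1)) + 12 = (42 - 7/2*1/36 - 7/2*(-3)*1/6)*(-1 + 4) + 12 = (42 - 7/72 + 7/4)*3 + 12 = (3143/72)*3 + 12 = 3143/24 + 12 = 3431/24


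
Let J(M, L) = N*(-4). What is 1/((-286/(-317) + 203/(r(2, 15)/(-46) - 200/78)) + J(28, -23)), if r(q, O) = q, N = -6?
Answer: -741463/39258781 ≈ -0.018887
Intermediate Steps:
J(M, L) = 24 (J(M, L) = -6*(-4) = 24)
1/((-286/(-317) + 203/(r(2, 15)/(-46) - 200/78)) + J(28, -23)) = 1/((-286/(-317) + 203/(2/(-46) - 200/78)) + 24) = 1/((-286*(-1/317) + 203/(2*(-1/46) - 200*1/78)) + 24) = 1/((286/317 + 203/(-1/23 - 100/39)) + 24) = 1/((286/317 + 203/(-2339/897)) + 24) = 1/((286/317 + 203*(-897/2339)) + 24) = 1/((286/317 - 182091/2339) + 24) = 1/(-57053893/741463 + 24) = 1/(-39258781/741463) = -741463/39258781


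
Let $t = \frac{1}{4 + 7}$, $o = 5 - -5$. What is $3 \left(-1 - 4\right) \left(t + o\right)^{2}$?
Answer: $- \frac{184815}{121} \approx -1527.4$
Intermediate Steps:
$o = 10$ ($o = 5 + 5 = 10$)
$t = \frac{1}{11} \approx 0.090909$
$3 \left(-1 - 4\right) \left(t + o\right)^{2} = 3 \left(-1 - 4\right) \left(\frac{1}{11} + 10\right)^{2} = 3 \left(-5\right) \left(\frac{111}{11}\right)^{2} = \left(-15\right) \frac{12321}{121} = - \frac{184815}{121}$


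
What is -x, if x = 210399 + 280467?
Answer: -490866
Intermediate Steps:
x = 490866
-x = -1*490866 = -490866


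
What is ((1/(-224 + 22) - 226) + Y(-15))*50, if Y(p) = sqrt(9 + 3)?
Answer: -1141325/101 + 100*sqrt(3) ≈ -11127.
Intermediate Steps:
Y(p) = 2*sqrt(3) (Y(p) = sqrt(12) = 2*sqrt(3))
((1/(-224 + 22) - 226) + Y(-15))*50 = ((1/(-224 + 22) - 226) + 2*sqrt(3))*50 = ((1/(-202) - 226) + 2*sqrt(3))*50 = ((-1/202 - 226) + 2*sqrt(3))*50 = (-45653/202 + 2*sqrt(3))*50 = -1141325/101 + 100*sqrt(3)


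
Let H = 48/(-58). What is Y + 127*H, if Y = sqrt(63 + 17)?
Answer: -3048/29 + 4*sqrt(5) ≈ -96.159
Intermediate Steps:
H = -24/29 (H = 48*(-1/58) = -24/29 ≈ -0.82759)
Y = 4*sqrt(5) (Y = sqrt(80) = 4*sqrt(5) ≈ 8.9443)
Y + 127*H = 4*sqrt(5) + 127*(-24/29) = 4*sqrt(5) - 3048/29 = -3048/29 + 4*sqrt(5)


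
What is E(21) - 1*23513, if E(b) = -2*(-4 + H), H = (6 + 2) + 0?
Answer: -23521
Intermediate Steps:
H = 8 (H = 8 + 0 = 8)
E(b) = -8 (E(b) = -2*(-4 + 8) = -2*4 = -8)
E(21) - 1*23513 = -8 - 1*23513 = -8 - 23513 = -23521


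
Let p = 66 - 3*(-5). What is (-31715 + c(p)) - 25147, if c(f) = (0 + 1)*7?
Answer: -56855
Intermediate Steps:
p = 81 (p = 66 + 15 = 81)
c(f) = 7 (c(f) = 1*7 = 7)
(-31715 + c(p)) - 25147 = (-31715 + 7) - 25147 = -31708 - 25147 = -56855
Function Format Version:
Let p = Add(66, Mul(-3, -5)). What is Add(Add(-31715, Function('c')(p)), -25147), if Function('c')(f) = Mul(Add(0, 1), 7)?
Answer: -56855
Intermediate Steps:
p = 81 (p = Add(66, 15) = 81)
Function('c')(f) = 7 (Function('c')(f) = Mul(1, 7) = 7)
Add(Add(-31715, Function('c')(p)), -25147) = Add(Add(-31715, 7), -25147) = Add(-31708, -25147) = -56855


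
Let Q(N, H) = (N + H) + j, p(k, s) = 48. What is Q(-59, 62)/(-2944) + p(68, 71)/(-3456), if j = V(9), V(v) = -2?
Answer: -377/26496 ≈ -0.014229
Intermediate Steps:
j = -2
Q(N, H) = -2 + H + N (Q(N, H) = (N + H) - 2 = (H + N) - 2 = -2 + H + N)
Q(-59, 62)/(-2944) + p(68, 71)/(-3456) = (-2 + 62 - 59)/(-2944) + 48/(-3456) = 1*(-1/2944) + 48*(-1/3456) = -1/2944 - 1/72 = -377/26496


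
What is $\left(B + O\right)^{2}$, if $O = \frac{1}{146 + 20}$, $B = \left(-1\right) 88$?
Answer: $\frac{213364449}{27556} \approx 7742.9$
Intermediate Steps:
$B = -88$
$O = \frac{1}{166} \approx 0.0060241$
$\left(B + O\right)^{2} = \left(-88 + \frac{1}{166}\right)^{2} = \left(- \frac{14607}{166}\right)^{2} = \frac{213364449}{27556}$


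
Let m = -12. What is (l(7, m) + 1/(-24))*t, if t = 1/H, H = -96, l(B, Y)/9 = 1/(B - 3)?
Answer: -53/2304 ≈ -0.023003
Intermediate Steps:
l(B, Y) = 9/(-3 + B) (l(B, Y) = 9/(B - 3) = 9/(-3 + B))
t = -1/96 (t = 1/(-96) = -1/96 ≈ -0.010417)
(l(7, m) + 1/(-24))*t = (9/(-3 + 7) + 1/(-24))*(-1/96) = (9/4 - 1/24)*(-1/96) = (53/24)*(-1/96) = -53/2304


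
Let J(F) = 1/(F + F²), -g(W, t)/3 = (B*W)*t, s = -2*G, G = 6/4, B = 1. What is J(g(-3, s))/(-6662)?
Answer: -1/4676724 ≈ -2.1382e-7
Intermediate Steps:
G = 3/2 (G = 6*(¼) = 3/2 ≈ 1.5000)
s = -3 (s = -2*3/2 = -3)
g(W, t) = -3*W*t (g(W, t) = -3*1*W*t = -3*W*t)
J(g(-3, s))/(-6662) = (1/(((-3*(-3)*(-3)))*(1 - 3*(-3)*(-3))))/(-6662) = (1/((-27)*(1 - 27)))*(-1/6662) = -1/27/(-26)*(-1/6662) = -1/27*(-1/26)*(-1/6662) = (1/702)*(-1/6662) = -1/4676724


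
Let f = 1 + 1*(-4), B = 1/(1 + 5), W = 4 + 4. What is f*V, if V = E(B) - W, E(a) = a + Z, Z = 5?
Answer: 17/2 ≈ 8.5000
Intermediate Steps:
W = 8
B = ⅙ (B = 1/6 = ⅙ ≈ 0.16667)
E(a) = 5 + a (E(a) = a + 5 = 5 + a)
V = -17/6 (V = (5 + ⅙) - 1*8 = 31/6 - 8 = -17/6 ≈ -2.8333)
f = -3 (f = 1 - 4 = -3)
f*V = -3*(-17/6) = 17/2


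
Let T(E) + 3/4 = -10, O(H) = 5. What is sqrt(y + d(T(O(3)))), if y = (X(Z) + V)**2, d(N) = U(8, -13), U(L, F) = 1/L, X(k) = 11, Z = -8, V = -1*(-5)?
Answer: sqrt(4098)/4 ≈ 16.004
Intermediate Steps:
V = 5
T(E) = -43/4 (T(E) = -3/4 - 10 = -43/4)
d(N) = 1/8
y = 256 (y = (11 + 5)**2 = 16**2 = 256)
sqrt(y + d(T(O(3)))) = sqrt(256 + 1/8) = sqrt(2049/8) = sqrt(4098)/4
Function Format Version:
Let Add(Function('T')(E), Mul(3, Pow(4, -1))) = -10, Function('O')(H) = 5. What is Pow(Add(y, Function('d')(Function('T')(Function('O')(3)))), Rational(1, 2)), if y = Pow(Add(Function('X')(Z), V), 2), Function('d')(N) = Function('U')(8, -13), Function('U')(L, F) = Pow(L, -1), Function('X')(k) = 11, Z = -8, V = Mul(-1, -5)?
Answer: Mul(Rational(1, 4), Pow(4098, Rational(1, 2))) ≈ 16.004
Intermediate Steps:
V = 5
Function('T')(E) = Rational(-43, 4) (Function('T')(E) = Add(Rational(-3, 4), -10) = Rational(-43, 4))
Function('d')(N) = Rational(1, 8) (Function('d')(N) = Pow(8, -1) = Rational(1, 8))
y = 256 (y = Pow(Add(11, 5), 2) = Pow(16, 2) = 256)
Pow(Add(y, Function('d')(Function('T')(Function('O')(3)))), Rational(1, 2)) = Pow(Add(256, Rational(1, 8)), Rational(1, 2)) = Pow(Rational(2049, 8), Rational(1, 2)) = Mul(Rational(1, 4), Pow(4098, Rational(1, 2)))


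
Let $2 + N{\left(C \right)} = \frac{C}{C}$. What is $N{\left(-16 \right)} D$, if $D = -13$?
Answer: $13$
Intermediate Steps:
$N{\left(C \right)} = -1$ ($N{\left(C \right)} = -2 + \frac{C}{C} = -2 + 1 = -1$)
$N{\left(-16 \right)} D = \left(-1\right) \left(-13\right) = 13$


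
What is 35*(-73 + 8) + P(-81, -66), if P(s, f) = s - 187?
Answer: -2543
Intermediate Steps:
P(s, f) = -187 + s
35*(-73 + 8) + P(-81, -66) = 35*(-73 + 8) + (-187 - 81) = 35*(-65) - 268 = -2275 - 268 = -2543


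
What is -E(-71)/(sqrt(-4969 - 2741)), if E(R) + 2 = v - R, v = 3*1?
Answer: 12*I*sqrt(7710)/1285 ≈ 0.81998*I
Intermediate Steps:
v = 3
E(R) = 1 - R (E(R) = -2 + (3 - R) = 1 - R)
-E(-71)/(sqrt(-4969 - 2741)) = -(1 - 1*(-71))/(sqrt(-4969 - 2741)) = -(1 + 71)/(sqrt(-7710)) = -72/(I*sqrt(7710)) = -72*(-I*sqrt(7710)/7710) = -(-12)*I*sqrt(7710)/1285 = 12*I*sqrt(7710)/1285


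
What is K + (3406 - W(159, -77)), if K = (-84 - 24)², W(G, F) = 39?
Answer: 15031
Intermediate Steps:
K = 11664 (K = (-108)² = 11664)
K + (3406 - W(159, -77)) = 11664 + (3406 - 1*39) = 11664 + (3406 - 39) = 11664 + 3367 = 15031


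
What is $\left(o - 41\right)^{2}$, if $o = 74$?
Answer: $1089$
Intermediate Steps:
$\left(o - 41\right)^{2} = \left(74 - 41\right)^{2} = 33^{2} = 1089$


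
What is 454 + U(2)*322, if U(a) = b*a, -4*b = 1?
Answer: 293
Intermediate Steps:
b = -¼ (b = -¼*1 = -¼ ≈ -0.25000)
U(a) = -a/4
454 + U(2)*322 = 454 - ¼*2*322 = 454 - ½*322 = 454 - 161 = 293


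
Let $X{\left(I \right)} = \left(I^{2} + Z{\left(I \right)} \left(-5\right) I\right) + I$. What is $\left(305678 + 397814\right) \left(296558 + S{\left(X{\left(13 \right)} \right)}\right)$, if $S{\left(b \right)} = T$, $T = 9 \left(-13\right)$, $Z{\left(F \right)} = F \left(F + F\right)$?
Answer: $208543871972$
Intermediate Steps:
$Z{\left(F \right)} = 2 F^{2}$ ($Z{\left(F \right)} = F 2 F = 2 F^{2}$)
$X{\left(I \right)} = I + I^{2} - 10 I^{3}$ ($X{\left(I \right)} = \left(I^{2} + 2 I^{2} \left(-5\right) I\right) + I = \left(I^{2} + - 10 I^{2} I\right) + I = \left(I^{2} - 10 I^{3}\right) + I = I + I^{2} - 10 I^{3}$)
$T = -117$
$S{\left(b \right)} = -117$
$\left(305678 + 397814\right) \left(296558 + S{\left(X{\left(13 \right)} \right)}\right) = \left(305678 + 397814\right) \left(296558 - 117\right) = 703492 \cdot 296441 = 208543871972$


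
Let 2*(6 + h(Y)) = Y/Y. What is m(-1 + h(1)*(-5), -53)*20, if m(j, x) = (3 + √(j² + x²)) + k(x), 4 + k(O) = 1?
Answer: 530*√5 ≈ 1185.1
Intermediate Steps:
k(O) = -3 (k(O) = -4 + 1 = -3)
h(Y) = -11/2 (h(Y) = -6 + (Y/Y)/2 = -6 + (½)*1 = -6 + ½ = -11/2)
m(j, x) = √(j² + x²) (m(j, x) = (3 + √(j² + x²)) - 3 = √(j² + x²))
m(-1 + h(1)*(-5), -53)*20 = √((-1 - 11/2*(-5))² + (-53)²)*20 = √((-1 + 55/2)² + 2809)*20 = √((53/2)² + 2809)*20 = √(2809/4 + 2809)*20 = √(14045/4)*20 = (53*√5/2)*20 = 530*√5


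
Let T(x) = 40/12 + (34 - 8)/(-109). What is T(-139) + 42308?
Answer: 13835728/327 ≈ 42311.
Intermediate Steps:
T(x) = 1012/327 (T(x) = 40*(1/12) + 26*(-1/109) = 10/3 - 26/109 = 1012/327)
T(-139) + 42308 = 1012/327 + 42308 = 13835728/327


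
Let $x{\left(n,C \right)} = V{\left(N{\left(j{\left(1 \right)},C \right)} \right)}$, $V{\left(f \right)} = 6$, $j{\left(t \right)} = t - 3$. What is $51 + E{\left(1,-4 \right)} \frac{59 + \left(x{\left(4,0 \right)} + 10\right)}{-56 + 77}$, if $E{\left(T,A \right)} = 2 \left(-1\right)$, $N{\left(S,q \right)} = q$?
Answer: $\frac{307}{7} \approx 43.857$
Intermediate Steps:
$j{\left(t \right)} = -3 + t$
$E{\left(T,A \right)} = -2$
$x{\left(n,C \right)} = 6$
$51 + E{\left(1,-4 \right)} \frac{59 + \left(x{\left(4,0 \right)} + 10\right)}{-56 + 77} = 51 - 2 \frac{59 + \left(6 + 10\right)}{-56 + 77} = 51 - 2 \frac{59 + 16}{21} = 51 - 2 \cdot 75 \cdot \frac{1}{21} = 51 - \frac{50}{7} = \frac{307}{7}$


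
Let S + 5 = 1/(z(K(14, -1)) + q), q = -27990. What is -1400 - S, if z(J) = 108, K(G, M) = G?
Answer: -38895389/27882 ≈ -1395.0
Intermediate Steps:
S = -139411/27882 (S = -5 + 1/(108 - 27990) = -5 + 1/(-27882) = -5 - 1/27882 = -139411/27882 ≈ -5.0000)
-1400 - S = -1400 - 1*(-139411/27882) = -1400 + 139411/27882 = -38895389/27882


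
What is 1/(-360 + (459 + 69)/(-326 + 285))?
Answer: -41/15288 ≈ -0.0026818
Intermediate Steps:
1/(-360 + (459 + 69)/(-326 + 285)) = 1/(-360 + 528/(-41)) = 1/(-360 + 528*(-1/41)) = 1/(-360 - 528/41) = 1/(-15288/41) = -41/15288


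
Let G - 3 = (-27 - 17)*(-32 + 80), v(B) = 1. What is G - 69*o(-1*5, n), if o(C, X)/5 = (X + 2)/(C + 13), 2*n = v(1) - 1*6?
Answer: -33399/16 ≈ -2087.4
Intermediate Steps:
G = -2109 (G = 3 + (-27 - 17)*(-32 + 80) = 3 - 44*48 = 3 - 2112 = -2109)
n = -5/2 (n = (1 - 1*6)/2 = (1 - 6)/2 = (½)*(-5) = -5/2 ≈ -2.5000)
o(C, X) = 5*(2 + X)/(13 + C) (o(C, X) = 5*((X + 2)/(C + 13)) = 5*((2 + X)/(13 + C)) = 5*(2 + X)/(13 + C))
G - 69*o(-1*5, n) = -2109 - 345*(2 - 5/2)/(13 - 1*5) = -2109 - 345*(-1)/((13 - 5)*2) = -2109 - 345*(-1)/(8*2) = -2109 - 69*(-5/16) = -2109 + 345/16 = -33399/16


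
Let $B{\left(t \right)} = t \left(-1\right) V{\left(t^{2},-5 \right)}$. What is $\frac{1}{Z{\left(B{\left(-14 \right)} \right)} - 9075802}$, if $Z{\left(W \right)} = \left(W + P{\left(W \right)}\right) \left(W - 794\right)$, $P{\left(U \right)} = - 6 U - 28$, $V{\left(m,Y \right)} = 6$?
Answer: $- \frac{1}{8757722} \approx -1.1418 \cdot 10^{-7}$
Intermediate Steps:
$B{\left(t \right)} = - 6 t$ ($B{\left(t \right)} = t \left(-1\right) 6 = - t 6 = - 6 t$)
$P{\left(U \right)} = -28 - 6 U$
$Z{\left(W \right)} = \left(-794 + W\right) \left(-28 - 5 W\right)$ ($Z{\left(W \right)} = \left(W - \left(28 + 6 W\right)\right) \left(W - 794\right) = \left(-28 - 5 W\right) \left(-794 + W\right) = \left(-794 + W\right) \left(-28 - 5 W\right)$)
$\frac{1}{Z{\left(B{\left(-14 \right)} \right)} - 9075802} = \frac{1}{\left(22232 - 5 \left(\left(-6\right) \left(-14\right)\right)^{2} + 3942 \left(\left(-6\right) \left(-14\right)\right)\right) - 9075802} = \frac{1}{\left(22232 - 5 \cdot 84^{2} + 3942 \cdot 84\right) - 9075802} = \frac{1}{\left(22232 - 35280 + 331128\right) - 9075802} = \frac{1}{318080 - 9075802} = \frac{1}{-8757722} = - \frac{1}{8757722}$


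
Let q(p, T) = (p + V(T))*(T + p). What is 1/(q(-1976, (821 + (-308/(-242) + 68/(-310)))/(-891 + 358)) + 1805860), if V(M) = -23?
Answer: 908765/5233547723659 ≈ 1.7364e-7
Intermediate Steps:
q(p, T) = (-23 + p)*(T + p) (q(p, T) = (p - 23)*(T + p) = (-23 + p)*(T + p))
1/(q(-1976, (821 + (-308/(-242) + 68/(-310)))/(-891 + 358)) + 1805860) = 1/(((-1976)² - 23*(821 + (-308/(-242) + 68/(-310)))/(-891 + 358) - 23*(-1976) + ((821 + (-308/(-242) + 68/(-310)))/(-891 + 358))*(-1976)) + 1805860) = 1/((3904576 - 23*(821 + (-308*(-1/242) + 68*(-1/310)))/(-533) + 45448 + ((821 + (-308*(-1/242) + 68*(-1/310)))/(-533))*(-1976)) + 1805860) = 1/((3904576 - 23*(821 + (14/11 - 34/155))*(-1)/533 + 45448 + ((821 + (14/11 - 34/155))*(-1/533))*(-1976)) + 1805860) = 1/((3904576 - 23*(821 + 1796/1705)*(-1)/533 + 45448 + ((821 + 1796/1705)*(-1/533))*(-1976)) + 1805860) = 1/((3904576 - 32236823*(-1)/(1705*533) + 45448 + ((1401601/1705)*(-1/533))*(-1976)) + 1805860) = 1/((3904576 - 23*(-1401601/908765) + 45448 - 1401601/908765*(-1976)) + 1805860) = 1/((3904576 + 32236823/908765 + 45448 + 213043352/69905) + 1805860) = 1/(3592445360759/908765 + 1805860) = 1/(5233547723659/908765) = 908765/5233547723659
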